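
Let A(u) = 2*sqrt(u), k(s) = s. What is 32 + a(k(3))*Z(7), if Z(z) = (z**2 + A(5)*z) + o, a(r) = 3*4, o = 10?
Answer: 740 + 168*sqrt(5) ≈ 1115.7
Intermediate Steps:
a(r) = 12
Z(z) = 10 + z**2 + 2*z*sqrt(5) (Z(z) = (z**2 + (2*sqrt(5))*z) + 10 = (z**2 + 2*z*sqrt(5)) + 10 = 10 + z**2 + 2*z*sqrt(5))
32 + a(k(3))*Z(7) = 32 + 12*(10 + 7**2 + 2*7*sqrt(5)) = 32 + 12*(10 + 49 + 14*sqrt(5)) = 32 + 12*(59 + 14*sqrt(5)) = 32 + (708 + 168*sqrt(5)) = 740 + 168*sqrt(5)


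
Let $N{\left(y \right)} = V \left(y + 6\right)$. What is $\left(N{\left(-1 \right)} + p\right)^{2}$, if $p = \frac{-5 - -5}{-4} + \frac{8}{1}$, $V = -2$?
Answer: $4$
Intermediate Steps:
$p = 8$ ($p = \left(-5 + 5\right) \left(- \frac{1}{4}\right) + 8 \cdot 1 = 0 \left(- \frac{1}{4}\right) + 8 = 0 + 8 = 8$)
$N{\left(y \right)} = -12 - 2 y$ ($N{\left(y \right)} = - 2 \left(y + 6\right) = - 2 \left(6 + y\right) = -12 - 2 y$)
$\left(N{\left(-1 \right)} + p\right)^{2} = \left(\left(-12 - -2\right) + 8\right)^{2} = \left(\left(-12 + 2\right) + 8\right)^{2} = \left(-10 + 8\right)^{2} = \left(-2\right)^{2} = 4$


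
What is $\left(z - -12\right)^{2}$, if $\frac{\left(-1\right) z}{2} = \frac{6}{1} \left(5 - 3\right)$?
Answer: $144$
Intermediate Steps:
$z = -24$ ($z = - 2 \cdot \frac{6}{1} \left(5 - 3\right) = - 2 \cdot 6 \cdot 1 \cdot 2 = - 2 \cdot 6 \cdot 2 = \left(-2\right) 12 = -24$)
$\left(z - -12\right)^{2} = \left(-24 - -12\right)^{2} = \left(-24 + 12\right)^{2} = \left(-12\right)^{2} = 144$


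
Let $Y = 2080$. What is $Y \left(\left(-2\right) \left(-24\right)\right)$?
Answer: $99840$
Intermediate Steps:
$Y \left(\left(-2\right) \left(-24\right)\right) = 2080 \left(\left(-2\right) \left(-24\right)\right) = 2080 \cdot 48 = 99840$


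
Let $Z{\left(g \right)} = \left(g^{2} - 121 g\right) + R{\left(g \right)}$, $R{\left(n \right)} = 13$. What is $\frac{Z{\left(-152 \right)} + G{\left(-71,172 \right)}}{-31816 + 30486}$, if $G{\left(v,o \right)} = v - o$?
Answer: $- \frac{20633}{665} \approx -31.027$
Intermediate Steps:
$Z{\left(g \right)} = 13 + g^{2} - 121 g$ ($Z{\left(g \right)} = \left(g^{2} - 121 g\right) + 13 = 13 + g^{2} - 121 g$)
$\frac{Z{\left(-152 \right)} + G{\left(-71,172 \right)}}{-31816 + 30486} = \frac{\left(13 + \left(-152\right)^{2} - -18392\right) - 243}{-31816 + 30486} = \frac{\left(13 + 23104 + 18392\right) - 243}{-1330} = \left(41509 - 243\right) \left(- \frac{1}{1330}\right) = 41266 \left(- \frac{1}{1330}\right) = - \frac{20633}{665}$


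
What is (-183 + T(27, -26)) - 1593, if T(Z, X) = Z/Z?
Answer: -1775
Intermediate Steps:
T(Z, X) = 1
(-183 + T(27, -26)) - 1593 = (-183 + 1) - 1593 = -182 - 1593 = -1775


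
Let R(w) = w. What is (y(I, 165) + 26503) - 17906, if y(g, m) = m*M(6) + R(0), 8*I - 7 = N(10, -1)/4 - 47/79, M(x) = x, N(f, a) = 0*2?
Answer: 9587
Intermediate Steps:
N(f, a) = 0
I = 253/316 (I = 7/8 + (0/4 - 47/79)/8 = 7/8 + (0*(¼) - 47*1/79)/8 = 7/8 + (0 - 47/79)/8 = 7/8 + (⅛)*(-47/79) = 7/8 - 47/632 = 253/316 ≈ 0.80063)
y(g, m) = 6*m (y(g, m) = m*6 + 0 = 6*m + 0 = 6*m)
(y(I, 165) + 26503) - 17906 = (6*165 + 26503) - 17906 = (990 + 26503) - 17906 = 27493 - 17906 = 9587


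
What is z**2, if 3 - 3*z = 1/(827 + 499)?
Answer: 15816529/15824484 ≈ 0.99950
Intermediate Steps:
z = 3977/3978 (z = 1 - 1/(3*(827 + 499)) = 1 - 1/3/1326 = 1 - 1/3*1/1326 = 1 - 1/3978 = 3977/3978 ≈ 0.99975)
z**2 = (3977/3978)**2 = 15816529/15824484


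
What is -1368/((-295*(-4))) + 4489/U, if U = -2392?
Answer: -2142319/705640 ≈ -3.0360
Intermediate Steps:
-1368/((-295*(-4))) + 4489/U = -1368/((-295*(-4))) + 4489/(-2392) = -1368/1180 + 4489*(-1/2392) = -1368*1/1180 - 4489/2392 = -342/295 - 4489/2392 = -2142319/705640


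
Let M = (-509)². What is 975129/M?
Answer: 975129/259081 ≈ 3.7638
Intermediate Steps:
M = 259081
975129/M = 975129/259081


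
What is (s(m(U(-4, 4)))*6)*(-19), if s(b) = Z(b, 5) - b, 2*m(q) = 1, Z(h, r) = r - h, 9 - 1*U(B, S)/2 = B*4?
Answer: -456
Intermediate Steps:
U(B, S) = 18 - 8*B (U(B, S) = 18 - 2*B*4 = 18 - 8*B)
m(q) = ½ (m(q) = (½)*1 = ½)
s(b) = 5 - 2*b (s(b) = (5 - b) - b = 5 - 2*b)
(s(m(U(-4, 4)))*6)*(-19) = ((5 - 2*½)*6)*(-19) = ((5 - 1)*6)*(-19) = (4*6)*(-19) = 24*(-19) = -456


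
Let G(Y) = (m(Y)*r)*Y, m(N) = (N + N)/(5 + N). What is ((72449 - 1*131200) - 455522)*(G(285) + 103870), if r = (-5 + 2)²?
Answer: -1624297842755/29 ≈ -5.6010e+10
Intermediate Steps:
r = 9 (r = (-3)² = 9)
m(N) = 2*N/(5 + N) (m(N) = (2*N)/(5 + N) = 2*N/(5 + N))
G(Y) = 18*Y²/(5 + Y) (G(Y) = ((2*Y/(5 + Y))*9)*Y = (18*Y/(5 + Y))*Y = 18*Y²/(5 + Y))
((72449 - 1*131200) - 455522)*(G(285) + 103870) = ((72449 - 1*131200) - 455522)*(18*285²/(5 + 285) + 103870) = ((72449 - 131200) - 455522)*(18*81225/290 + 103870) = (-58751 - 455522)*(18*81225*(1/290) + 103870) = -514273*(146205/29 + 103870) = -514273*3158435/29 = -1624297842755/29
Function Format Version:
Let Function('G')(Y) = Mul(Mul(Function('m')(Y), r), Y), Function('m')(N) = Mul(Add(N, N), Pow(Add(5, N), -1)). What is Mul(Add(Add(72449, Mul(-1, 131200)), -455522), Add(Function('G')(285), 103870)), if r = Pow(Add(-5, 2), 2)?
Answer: Rational(-1624297842755, 29) ≈ -5.6010e+10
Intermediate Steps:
r = 9 (r = Pow(-3, 2) = 9)
Function('m')(N) = Mul(2, N, Pow(Add(5, N), -1)) (Function('m')(N) = Mul(Mul(2, N), Pow(Add(5, N), -1)) = Mul(2, N, Pow(Add(5, N), -1)))
Function('G')(Y) = Mul(18, Pow(Y, 2), Pow(Add(5, Y), -1)) (Function('G')(Y) = Mul(Mul(Mul(2, Y, Pow(Add(5, Y), -1)), 9), Y) = Mul(Mul(18, Y, Pow(Add(5, Y), -1)), Y) = Mul(18, Pow(Y, 2), Pow(Add(5, Y), -1)))
Mul(Add(Add(72449, Mul(-1, 131200)), -455522), Add(Function('G')(285), 103870)) = Mul(Add(Add(72449, Mul(-1, 131200)), -455522), Add(Mul(18, Pow(285, 2), Pow(Add(5, 285), -1)), 103870)) = Mul(Add(Add(72449, -131200), -455522), Add(Mul(18, 81225, Pow(290, -1)), 103870)) = Mul(Add(-58751, -455522), Add(Mul(18, 81225, Rational(1, 290)), 103870)) = Mul(-514273, Add(Rational(146205, 29), 103870)) = Mul(-514273, Rational(3158435, 29)) = Rational(-1624297842755, 29)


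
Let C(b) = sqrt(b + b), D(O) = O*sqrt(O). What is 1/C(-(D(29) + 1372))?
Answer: -I*sqrt(2)/(2*sqrt(1372 + 29*sqrt(29))) ≈ -0.018088*I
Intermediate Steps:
D(O) = O**(3/2)
C(b) = sqrt(2)*sqrt(b) (C(b) = sqrt(2*b) = sqrt(2)*sqrt(b))
1/C(-(D(29) + 1372)) = 1/(sqrt(2)*sqrt(-(29**(3/2) + 1372))) = 1/(sqrt(2)*sqrt(-(29*sqrt(29) + 1372))) = 1/(sqrt(2)*sqrt(-(1372 + 29*sqrt(29)))) = 1/(sqrt(2)*sqrt(-1372 - 29*sqrt(29))) = sqrt(2)/(2*sqrt(-1372 - 29*sqrt(29)))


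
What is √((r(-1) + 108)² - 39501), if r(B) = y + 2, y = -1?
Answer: 2*I*√6905 ≈ 166.19*I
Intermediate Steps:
r(B) = 1 (r(B) = -1 + 2 = 1)
√((r(-1) + 108)² - 39501) = √((1 + 108)² - 39501) = √(109² - 39501) = √(11881 - 39501) = √(-27620) = 2*I*√6905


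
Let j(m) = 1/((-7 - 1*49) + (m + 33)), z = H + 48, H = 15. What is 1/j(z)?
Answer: 40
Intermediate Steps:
z = 63 (z = 15 + 48 = 63)
j(m) = 1/(-23 + m) (j(m) = 1/((-7 - 49) + (33 + m)) = 1/(-56 + (33 + m)) = 1/(-23 + m))
1/j(z) = 1/(1/(-23 + 63)) = 1/(1/40) = 40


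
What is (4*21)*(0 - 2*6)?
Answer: -1008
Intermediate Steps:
(4*21)*(0 - 2*6) = 84*(0 - 12) = 84*(-12) = -1008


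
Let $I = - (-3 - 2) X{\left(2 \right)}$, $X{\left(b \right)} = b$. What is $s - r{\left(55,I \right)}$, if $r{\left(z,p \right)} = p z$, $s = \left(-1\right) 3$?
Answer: $-553$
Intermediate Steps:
$s = -3$
$I = 10$ ($I = - (-3 - 2) 2 = \left(-1\right) \left(-5\right) 2 = 5 \cdot 2 = 10$)
$s - r{\left(55,I \right)} = -3 - 10 \cdot 55 = -3 - 550 = -553$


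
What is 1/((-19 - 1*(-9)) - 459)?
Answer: -1/469 ≈ -0.0021322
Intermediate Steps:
1/((-19 - 1*(-9)) - 459) = 1/((-19 + 9) - 459) = 1/(-10 - 459) = 1/(-469) = -1/469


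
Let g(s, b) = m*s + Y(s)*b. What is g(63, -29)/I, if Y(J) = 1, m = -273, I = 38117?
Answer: -17228/38117 ≈ -0.45198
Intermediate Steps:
g(s, b) = b - 273*s (g(s, b) = -273*s + 1*b = -273*s + b = b - 273*s)
g(63, -29)/I = (-29 - 273*63)/38117 = (-29 - 17199)*(1/38117) = -17228*1/38117 = -17228/38117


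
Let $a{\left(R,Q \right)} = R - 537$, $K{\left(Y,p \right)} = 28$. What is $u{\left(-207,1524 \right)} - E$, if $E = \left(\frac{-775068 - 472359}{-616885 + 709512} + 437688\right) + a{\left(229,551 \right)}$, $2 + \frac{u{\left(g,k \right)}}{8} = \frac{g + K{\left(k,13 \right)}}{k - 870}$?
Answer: $- \frac{13247958540787}{30289029} \approx -4.3738 \cdot 10^{5}$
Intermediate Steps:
$a{\left(R,Q \right)} = -537 + R$
$u{\left(g,k \right)} = -16 + \frac{8 \left(28 + g\right)}{-870 + k}$ ($u{\left(g,k \right)} = -16 + 8 \frac{g + 28}{k - 870} = -16 + 8 \frac{28 + g}{-870 + k} = -16 + \frac{8 \left(28 + g\right)}{-870 + k}$)
$E = \frac{40511949833}{92627}$ ($E = \left(\frac{-775068 - 472359}{-616885 + 709512} + 437688\right) + \left(-537 + 229\right) = \left(- \frac{1247427}{92627} + 437688\right) - 308 = \frac{40540478949}{92627} - 308 = \frac{40511949833}{92627} \approx 4.3737 \cdot 10^{5}$)
$u{\left(-207,1524 \right)} - E = \frac{8 \left(1768 - 207 - 3048\right)}{-870 + 1524} - \frac{40511949833}{92627} = \frac{8 \left(1768 - 207 - 3048\right)}{654} - \frac{40511949833}{92627} = 8 \cdot \frac{1}{654} \left(-1487\right) - \frac{40511949833}{92627} = - \frac{5948}{327} - \frac{40511949833}{92627} = - \frac{13247958540787}{30289029}$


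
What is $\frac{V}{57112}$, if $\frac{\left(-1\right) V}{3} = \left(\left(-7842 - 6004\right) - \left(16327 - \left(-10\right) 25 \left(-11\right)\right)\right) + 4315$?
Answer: $\frac{17331}{14278} \approx 1.2138$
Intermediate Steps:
$V = 69324$ ($V = - 3 \left(\left(\left(-7842 - 6004\right) - \left(16327 - \left(-10\right) 25 \left(-11\right)\right)\right) + 4315\right) = - 3 \left(\left(-13846 - 13577\right) + 4315\right) = - 3 \left(-27423 + 4315\right) = \left(-3\right) \left(-23108\right) = 69324$)
$\frac{V}{57112} = \frac{69324}{57112} = 69324 \cdot \frac{1}{57112} = \frac{17331}{14278}$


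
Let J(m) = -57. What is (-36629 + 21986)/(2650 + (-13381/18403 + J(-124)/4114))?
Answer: -11198188694/2026012605 ≈ -5.5272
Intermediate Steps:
(-36629 + 21986)/(2650 + (-13381/18403 + J(-124)/4114)) = (-36629 + 21986)/(2650 + (-13381/18403 - 57/4114)) = -14643/(2650 + (-13381*1/18403 - 57*1/4114)) = -14643/(2650 + (-13381/18403 - 57/4114)) = -14643/(2650 - 5099855/6882722) = -14643/18234113445/6882722 = -14643*6882722/18234113445 = -11198188694/2026012605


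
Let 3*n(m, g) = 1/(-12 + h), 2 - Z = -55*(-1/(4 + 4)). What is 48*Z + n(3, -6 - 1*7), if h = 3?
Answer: -6319/27 ≈ -234.04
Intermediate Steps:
Z = -39/8 (Z = 2 - (-55)/((-(4 + 4))) = 2 - (-55)/((-1*8)) = 2 - (-55)/(-8) = 2 - (-55)*(-1)/8 = 2 - 1*55/8 = 2 - 55/8 = -39/8 ≈ -4.8750)
n(m, g) = -1/27 (n(m, g) = 1/(3*(-12 + 3)) = (⅓)/(-9) = (⅓)*(-⅑) = -1/27)
48*Z + n(3, -6 - 1*7) = 48*(-39/8) - 1/27 = -234 - 1/27 = -6319/27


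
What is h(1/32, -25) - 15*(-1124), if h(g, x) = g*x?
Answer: 539495/32 ≈ 16859.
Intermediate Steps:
h(1/32, -25) - 15*(-1124) = -25/32 - 15*(-1124) = (1/32)*(-25) + 16860 = -25/32 + 16860 = 539495/32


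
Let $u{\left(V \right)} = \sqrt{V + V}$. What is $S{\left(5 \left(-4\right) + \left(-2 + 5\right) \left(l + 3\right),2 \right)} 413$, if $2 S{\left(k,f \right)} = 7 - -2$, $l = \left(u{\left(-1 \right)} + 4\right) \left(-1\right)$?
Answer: $\frac{3717}{2} \approx 1858.5$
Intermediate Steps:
$u{\left(V \right)} = \sqrt{2} \sqrt{V}$ ($u{\left(V \right)} = \sqrt{2 V} = \sqrt{2} \sqrt{V}$)
$l = -4 - i \sqrt{2}$ ($l = \left(\sqrt{2} \sqrt{-1} + 4\right) \left(-1\right) = \left(\sqrt{2} i + 4\right) \left(-1\right) = \left(i \sqrt{2} + 4\right) \left(-1\right) = \left(4 + i \sqrt{2}\right) \left(-1\right) = -4 - i \sqrt{2} \approx -4.0 - 1.4142 i$)
$S{\left(k,f \right)} = \frac{9}{2}$ ($S{\left(k,f \right)} = \frac{7 - -2}{2} = \frac{7 + 2}{2} = \frac{1}{2} \cdot 9 = \frac{9}{2}$)
$S{\left(5 \left(-4\right) + \left(-2 + 5\right) \left(l + 3\right),2 \right)} 413 = \frac{9}{2} \cdot 413 = \frac{3717}{2}$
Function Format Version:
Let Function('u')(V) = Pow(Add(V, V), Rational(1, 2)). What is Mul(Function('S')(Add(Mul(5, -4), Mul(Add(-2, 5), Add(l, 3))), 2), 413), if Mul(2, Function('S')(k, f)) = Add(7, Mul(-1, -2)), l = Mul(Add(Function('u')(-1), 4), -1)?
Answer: Rational(3717, 2) ≈ 1858.5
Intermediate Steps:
Function('u')(V) = Mul(Pow(2, Rational(1, 2)), Pow(V, Rational(1, 2))) (Function('u')(V) = Pow(Mul(2, V), Rational(1, 2)) = Mul(Pow(2, Rational(1, 2)), Pow(V, Rational(1, 2))))
l = Add(-4, Mul(-1, I, Pow(2, Rational(1, 2)))) (l = Mul(Add(Mul(Pow(2, Rational(1, 2)), Pow(-1, Rational(1, 2))), 4), -1) = Mul(Add(Mul(Pow(2, Rational(1, 2)), I), 4), -1) = Mul(Add(Mul(I, Pow(2, Rational(1, 2))), 4), -1) = Mul(Add(4, Mul(I, Pow(2, Rational(1, 2)))), -1) = Add(-4, Mul(-1, I, Pow(2, Rational(1, 2)))) ≈ Add(-4.0000, Mul(-1.4142, I)))
Function('S')(k, f) = Rational(9, 2) (Function('S')(k, f) = Mul(Rational(1, 2), Add(7, Mul(-1, -2))) = Mul(Rational(1, 2), Add(7, 2)) = Mul(Rational(1, 2), 9) = Rational(9, 2))
Mul(Function('S')(Add(Mul(5, -4), Mul(Add(-2, 5), Add(l, 3))), 2), 413) = Mul(Rational(9, 2), 413) = Rational(3717, 2)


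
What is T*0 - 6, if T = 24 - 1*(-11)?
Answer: -6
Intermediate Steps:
T = 35 (T = 24 + 11 = 35)
T*0 - 6 = 35*0 - 6 = 0 - 6 = -6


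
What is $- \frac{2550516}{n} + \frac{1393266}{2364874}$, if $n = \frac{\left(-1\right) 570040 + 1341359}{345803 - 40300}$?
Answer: $- \frac{921342891075999549}{912036124403} \approx -1.0102 \cdot 10^{6}$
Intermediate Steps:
$n = \frac{771319}{305503}$ ($n = \frac{-570040 + 1341359}{305503} = 771319 \cdot \frac{1}{305503} = \frac{771319}{305503} \approx 2.5247$)
$- \frac{2550516}{n} + \frac{1393266}{2364874} = - \frac{2550516}{\frac{771319}{305503}} + \frac{1393266}{2364874} = \left(-2550516\right) \frac{305503}{771319} + 1393266 \cdot \frac{1}{2364874} = - \frac{779190289548}{771319} + \frac{696633}{1182437} = - \frac{921342891075999549}{912036124403}$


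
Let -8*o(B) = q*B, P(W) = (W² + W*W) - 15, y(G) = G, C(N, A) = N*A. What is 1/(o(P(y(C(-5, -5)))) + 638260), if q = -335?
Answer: 8/5519805 ≈ 1.4493e-6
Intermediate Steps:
C(N, A) = A*N
P(W) = -15 + 2*W² (P(W) = (W² + W²) - 15 = 2*W² - 15 = -15 + 2*W²)
o(B) = 335*B/8 (o(B) = -(-335)*B/8 = 335*B/8)
1/(o(P(y(C(-5, -5)))) + 638260) = 1/(335*(-15 + 2*(-5*(-5))²)/8 + 638260) = 1/(335*(-15 + 2*25²)/8 + 638260) = 1/(335*(-15 + 2*625)/8 + 638260) = 1/(335*(-15 + 1250)/8 + 638260) = 1/((335/8)*1235 + 638260) = 1/(413725/8 + 638260) = 1/(5519805/8) = 8/5519805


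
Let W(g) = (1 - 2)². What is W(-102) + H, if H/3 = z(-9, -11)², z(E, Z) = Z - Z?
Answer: 1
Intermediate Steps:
z(E, Z) = 0
W(g) = 1 (W(g) = (-1)² = 1)
H = 0 (H = 3*0² = 3*0 = 0)
W(-102) + H = 1 + 0 = 1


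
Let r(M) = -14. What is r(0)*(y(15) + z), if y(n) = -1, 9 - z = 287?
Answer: 3906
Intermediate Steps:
z = -278 (z = 9 - 1*287 = 9 - 287 = -278)
r(0)*(y(15) + z) = -14*(-1 - 278) = -14*(-279) = 3906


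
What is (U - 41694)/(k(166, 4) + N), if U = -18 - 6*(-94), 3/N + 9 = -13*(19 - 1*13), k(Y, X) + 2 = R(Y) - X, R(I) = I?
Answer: -1193292/4639 ≈ -257.23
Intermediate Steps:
k(Y, X) = -2 + Y - X (k(Y, X) = -2 + (Y - X) = -2 + Y - X)
N = -1/29 (N = 3/(-9 - 13*(19 - 1*13)) = 3/(-9 - 13*(19 - 13)) = 3/(-9 - 13*6) = 3/(-9 - 78) = 3/(-87) = 3*(-1/87) = -1/29 ≈ -0.034483)
U = 546 (U = -18 + 564 = 546)
(U - 41694)/(k(166, 4) + N) = (546 - 41694)/((-2 + 166 - 1*4) - 1/29) = -41148/((-2 + 166 - 4) - 1/29) = -41148/(160 - 1/29) = -41148/4639/29 = -41148*29/4639 = -1193292/4639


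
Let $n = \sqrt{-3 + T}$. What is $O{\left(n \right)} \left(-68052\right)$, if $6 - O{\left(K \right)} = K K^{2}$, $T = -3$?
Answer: $-408312 - 408312 i \sqrt{6} \approx -4.0831 \cdot 10^{5} - 1.0002 \cdot 10^{6} i$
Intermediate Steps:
$n = i \sqrt{6}$ ($n = \sqrt{-3 - 3} = \sqrt{-6} = i \sqrt{6} \approx 2.4495 i$)
$O{\left(K \right)} = 6 - K^{3}$ ($O{\left(K \right)} = 6 - K K^{2} = 6 - K^{3}$)
$O{\left(n \right)} \left(-68052\right) = \left(6 - \left(i \sqrt{6}\right)^{3}\right) \left(-68052\right) = \left(6 - - 6 i \sqrt{6}\right) \left(-68052\right) = \left(6 + 6 i \sqrt{6}\right) \left(-68052\right) = -408312 - 408312 i \sqrt{6}$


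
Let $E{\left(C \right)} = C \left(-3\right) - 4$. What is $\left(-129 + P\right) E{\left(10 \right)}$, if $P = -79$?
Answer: $7072$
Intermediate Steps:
$E{\left(C \right)} = -4 - 3 C$ ($E{\left(C \right)} = - 3 C - 4 = -4 - 3 C$)
$\left(-129 + P\right) E{\left(10 \right)} = \left(-129 - 79\right) \left(-4 - 30\right) = - 208 \left(-4 - 30\right) = \left(-208\right) \left(-34\right) = 7072$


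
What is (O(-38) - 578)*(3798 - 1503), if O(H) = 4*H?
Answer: -1675350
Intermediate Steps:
(O(-38) - 578)*(3798 - 1503) = (4*(-38) - 578)*(3798 - 1503) = (-152 - 578)*2295 = -730*2295 = -1675350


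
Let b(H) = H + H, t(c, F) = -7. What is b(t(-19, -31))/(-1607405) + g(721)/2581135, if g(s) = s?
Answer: 239014979/829785860935 ≈ 0.00028804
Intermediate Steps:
b(H) = 2*H
b(t(-19, -31))/(-1607405) + g(721)/2581135 = (2*(-7))/(-1607405) + 721/2581135 = -14*(-1/1607405) + 721*(1/2581135) = 14/1607405 + 721/2581135 = 239014979/829785860935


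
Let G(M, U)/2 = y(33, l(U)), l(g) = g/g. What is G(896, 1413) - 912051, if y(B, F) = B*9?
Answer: -911457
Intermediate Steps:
l(g) = 1
y(B, F) = 9*B
G(M, U) = 594 (G(M, U) = 2*(9*33) = 2*297 = 594)
G(896, 1413) - 912051 = 594 - 912051 = -911457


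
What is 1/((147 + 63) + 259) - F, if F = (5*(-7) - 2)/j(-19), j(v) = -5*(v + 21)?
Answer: -17343/4690 ≈ -3.6979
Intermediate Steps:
j(v) = -105 - 5*v (j(v) = -5*(21 + v) = -105 - 5*v)
F = 37/10 (F = (5*(-7) - 2)/(-105 - 5*(-19)) = (-35 - 2)/(-105 + 95) = -37/(-10) = -37*(-1/10) = 37/10 ≈ 3.7000)
1/((147 + 63) + 259) - F = 1/((147 + 63) + 259) - 1*37/10 = 1/(210 + 259) - 37/10 = 1/469 - 37/10 = -17343/4690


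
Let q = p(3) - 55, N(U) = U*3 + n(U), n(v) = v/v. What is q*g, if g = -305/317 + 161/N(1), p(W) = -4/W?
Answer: -8419073/3804 ≈ -2213.2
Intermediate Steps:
n(v) = 1
N(U) = 1 + 3*U (N(U) = U*3 + 1 = 3*U + 1 = 1 + 3*U)
q = -169/3 (q = -4/3 - 55 = -169/3 ≈ -56.333)
g = 49817/1268 (g = -305/317 + 161/(1 + 3*1) = -305*1/317 + 161/(1 + 3) = -305/317 + 161/4 = 49817/1268 ≈ 39.288)
q*g = -169/3*49817/1268 = -8419073/3804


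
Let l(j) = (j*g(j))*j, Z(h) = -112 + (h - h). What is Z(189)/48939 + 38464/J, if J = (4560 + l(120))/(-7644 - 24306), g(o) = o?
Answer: -250593936808/353290641 ≈ -709.31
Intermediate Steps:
Z(h) = -112 (Z(h) = -112 + 0 = -112)
l(j) = j³ (l(j) = (j*j)*j = j²*j = j³)
J = -57752/1065 (J = (4560 + 120³)/(-7644 - 24306) = (4560 + 1728000)/(-31950) = 1732560*(-1/31950) = -57752/1065 ≈ -54.227)
Z(189)/48939 + 38464/J = -112/48939 + 38464/(-57752/1065) = -112*1/48939 + 38464*(-1065/57752) = -112/48939 - 5120520/7219 = -250593936808/353290641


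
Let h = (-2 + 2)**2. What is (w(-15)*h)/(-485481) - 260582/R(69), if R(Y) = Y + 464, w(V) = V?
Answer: -260582/533 ≈ -488.90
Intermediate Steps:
h = 0 (h = 0**2 = 0)
R(Y) = 464 + Y
(w(-15)*h)/(-485481) - 260582/R(69) = -15*0/(-485481) - 260582/(464 + 69) = 0*(-1/485481) - 260582/533 = 0 - 260582*1/533 = 0 - 260582/533 = -260582/533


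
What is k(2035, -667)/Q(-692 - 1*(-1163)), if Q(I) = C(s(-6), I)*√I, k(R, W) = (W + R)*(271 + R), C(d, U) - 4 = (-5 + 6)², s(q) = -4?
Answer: 1051536*√471/785 ≈ 29071.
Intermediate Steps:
C(d, U) = 5 (C(d, U) = 4 + (-5 + 6)² = 4 + 1² = 4 + 1 = 5)
k(R, W) = (271 + R)*(R + W) (k(R, W) = (R + W)*(271 + R) = (271 + R)*(R + W))
Q(I) = 5*√I
k(2035, -667)/Q(-692 - 1*(-1163)) = (2035² + 271*2035 + 271*(-667) + 2035*(-667))/((5*√(-692 - 1*(-1163)))) = (4141225 + 551485 - 180757 - 1357345)/((5*√(-692 + 1163))) = 3154608/((5*√471)) = 3154608*(√471/2355) = 1051536*√471/785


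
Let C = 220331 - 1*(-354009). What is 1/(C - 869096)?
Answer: -1/294756 ≈ -3.3926e-6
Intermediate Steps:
C = 574340 (C = 220331 + 354009 = 574340)
1/(C - 869096) = 1/(574340 - 869096) = 1/(-294756) = -1/294756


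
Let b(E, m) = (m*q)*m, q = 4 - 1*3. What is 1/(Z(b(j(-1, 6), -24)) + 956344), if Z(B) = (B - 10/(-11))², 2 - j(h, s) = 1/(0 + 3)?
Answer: 121/155989340 ≈ 7.7569e-7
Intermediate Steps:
j(h, s) = 5/3 (j(h, s) = 2 - 1/(0 + 3) = 2 - 1/3 = 2 - 1*⅓ = 2 - ⅓ = 5/3)
q = 1 (q = 4 - 3 = 1)
b(E, m) = m² (b(E, m) = (m*1)*m = m*m = m²)
Z(B) = (10/11 + B)² (Z(B) = (B - 10*(-1/11))² = (B + 10/11)² = (10/11 + B)²)
1/(Z(b(j(-1, 6), -24)) + 956344) = 1/((10 + 11*(-24)²)²/121 + 956344) = 1/((10 + 11*576)²/121 + 956344) = 1/((10 + 6336)²/121 + 956344) = 1/((1/121)*6346² + 956344) = 1/((1/121)*40271716 + 956344) = 1/(40271716/121 + 956344) = 1/(155989340/121) = 121/155989340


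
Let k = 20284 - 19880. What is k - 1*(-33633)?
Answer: 34037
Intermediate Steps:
k = 404
k - 1*(-33633) = 404 - 1*(-33633) = 404 + 33633 = 34037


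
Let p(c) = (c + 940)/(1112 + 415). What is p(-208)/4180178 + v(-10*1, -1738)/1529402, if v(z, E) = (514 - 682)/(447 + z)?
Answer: -6942082310/50787591410801491 ≈ -1.3669e-7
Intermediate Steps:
v(z, E) = -168/(447 + z)
p(c) = 940/1527 + c/1527 (p(c) = (940 + c)/1527 = (940 + c)*(1/1527) = 940/1527 + c/1527)
p(-208)/4180178 + v(-10*1, -1738)/1529402 = (940/1527 + (1/1527)*(-208))/4180178 - 168/(447 - 10*1)/1529402 = (940/1527 - 208/1527)*(1/4180178) - 168/(447 - 10)*(1/1529402) = (244/509)*(1/4180178) - 168/437*(1/1529402) = 122/1063855301 - 168*1/437*(1/1529402) = 122/1063855301 - 168/437*1/1529402 = 122/1063855301 - 12/47739191 = -6942082310/50787591410801491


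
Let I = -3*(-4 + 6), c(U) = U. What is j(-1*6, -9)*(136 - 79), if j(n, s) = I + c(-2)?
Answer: -456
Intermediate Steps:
I = -6 (I = -3*2 = -6)
j(n, s) = -8 (j(n, s) = -6 - 2 = -8)
j(-1*6, -9)*(136 - 79) = -8*(136 - 79) = -8*57 = -456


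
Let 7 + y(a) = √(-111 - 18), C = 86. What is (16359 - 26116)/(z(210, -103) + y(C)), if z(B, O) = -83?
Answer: 292710/2743 + 9757*I*√129/8229 ≈ 106.71 + 13.467*I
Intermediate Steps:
y(a) = -7 + I*√129 (y(a) = -7 + √(-111 - 18) = -7 + √(-129) = -7 + I*√129)
(16359 - 26116)/(z(210, -103) + y(C)) = (16359 - 26116)/(-83 + (-7 + I*√129)) = -9757/(-90 + I*√129)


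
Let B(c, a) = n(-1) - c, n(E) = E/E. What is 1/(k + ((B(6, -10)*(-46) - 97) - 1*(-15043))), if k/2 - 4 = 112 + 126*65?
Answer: 1/31788 ≈ 3.1458e-5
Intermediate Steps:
n(E) = 1
B(c, a) = 1 - c
k = 16612 (k = 8 + 2*(112 + 126*65) = 8 + 2*(112 + 8190) = 8 + 2*8302 = 8 + 16604 = 16612)
1/(k + ((B(6, -10)*(-46) - 97) - 1*(-15043))) = 1/(16612 + (((1 - 1*6)*(-46) - 97) - 1*(-15043))) = 1/(16612 + (((1 - 6)*(-46) - 97) + 15043)) = 1/(16612 + ((-5*(-46) - 97) + 15043)) = 1/(16612 + ((230 - 97) + 15043)) = 1/(16612 + (133 + 15043)) = 1/(16612 + 15176) = 1/31788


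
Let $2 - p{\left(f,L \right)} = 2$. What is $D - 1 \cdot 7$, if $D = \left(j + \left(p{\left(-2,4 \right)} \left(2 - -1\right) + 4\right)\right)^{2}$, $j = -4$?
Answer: $-7$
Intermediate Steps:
$p{\left(f,L \right)} = 0$ ($p{\left(f,L \right)} = 2 - 2 = 0$)
$D = 0$ ($D = \left(-4 + \left(0 \left(2 - -1\right) + 4\right)\right)^{2} = \left(-4 + \left(0 \left(2 + 1\right) + 4\right)\right)^{2} = \left(-4 + \left(0 \cdot 3 + 4\right)\right)^{2} = \left(-4 + \left(0 + 4\right)\right)^{2} = \left(-4 + 4\right)^{2} = 0^{2} = 0$)
$D - 1 \cdot 7 = 0 - 1 \cdot 7 = 0 - 7 = -7$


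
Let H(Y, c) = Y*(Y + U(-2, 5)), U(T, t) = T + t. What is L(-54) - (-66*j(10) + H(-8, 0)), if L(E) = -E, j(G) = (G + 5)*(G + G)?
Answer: 19814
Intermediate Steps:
j(G) = 2*G*(5 + G) (j(G) = (5 + G)*(2*G) = 2*G*(5 + G))
H(Y, c) = Y*(3 + Y) (H(Y, c) = Y*(Y + (-2 + 5)) = Y*(Y + 3) = Y*(3 + Y))
L(-54) - (-66*j(10) + H(-8, 0)) = -1*(-54) - (-132*10*(5 + 10) - 8*(3 - 8)) = 54 - (-132*10*15 - 8*(-5)) = 54 - (-66*300 + 40) = 54 - (-19800 + 40) = 54 - 1*(-19760) = 54 + 19760 = 19814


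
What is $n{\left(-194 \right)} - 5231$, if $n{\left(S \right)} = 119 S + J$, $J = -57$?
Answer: $-28374$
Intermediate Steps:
$n{\left(S \right)} = -57 + 119 S$ ($n{\left(S \right)} = 119 S - 57 = -57 + 119 S$)
$n{\left(-194 \right)} - 5231 = \left(-57 + 119 \left(-194\right)\right) - 5231 = \left(-57 - 23086\right) - 5231 = -23143 - 5231 = -28374$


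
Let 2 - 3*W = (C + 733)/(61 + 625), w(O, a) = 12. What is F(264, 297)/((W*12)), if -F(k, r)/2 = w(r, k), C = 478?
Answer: -588/23 ≈ -25.565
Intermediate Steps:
F(k, r) = -24 (F(k, r) = -2*12 = -24)
W = 23/294 (W = ⅔ - (478 + 733)/(3*(61 + 625)) = ⅔ - 1211/(3*686) = ⅔ - ⅓*173/98 = ⅔ - 173/294 = 23/294 ≈ 0.078231)
F(264, 297)/((W*12)) = -24/((23/294)*12) = -24/46/49 = -24*49/46 = -588/23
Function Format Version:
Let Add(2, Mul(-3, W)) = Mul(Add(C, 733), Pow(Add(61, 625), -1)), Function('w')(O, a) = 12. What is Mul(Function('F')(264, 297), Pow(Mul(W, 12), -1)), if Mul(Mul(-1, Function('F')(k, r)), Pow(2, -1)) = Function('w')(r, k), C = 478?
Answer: Rational(-588, 23) ≈ -25.565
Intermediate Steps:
Function('F')(k, r) = -24 (Function('F')(k, r) = Mul(-2, 12) = -24)
W = Rational(23, 294) (W = Add(Rational(2, 3), Mul(Rational(-1, 3), Mul(Add(478, 733), Pow(Add(61, 625), -1)))) = Add(Rational(2, 3), Mul(Rational(-1, 3), Mul(1211, Pow(686, -1)))) = Add(Rational(2, 3), Mul(Rational(-1, 3), Mul(1211, Rational(1, 686)))) = Add(Rational(2, 3), Mul(Rational(-1, 3), Rational(173, 98))) = Add(Rational(2, 3), Rational(-173, 294)) = Rational(23, 294) ≈ 0.078231)
Mul(Function('F')(264, 297), Pow(Mul(W, 12), -1)) = Mul(-24, Pow(Mul(Rational(23, 294), 12), -1)) = Mul(-24, Pow(Rational(46, 49), -1)) = Mul(-24, Rational(49, 46)) = Rational(-588, 23)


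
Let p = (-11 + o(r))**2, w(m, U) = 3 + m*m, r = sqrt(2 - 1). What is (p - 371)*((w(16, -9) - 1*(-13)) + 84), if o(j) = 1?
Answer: -96476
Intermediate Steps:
r = 1 (r = sqrt(1) = 1)
w(m, U) = 3 + m**2
p = 100 (p = (-11 + 1)**2 = (-10)**2 = 100)
(p - 371)*((w(16, -9) - 1*(-13)) + 84) = (100 - 371)*(((3 + 16**2) - 1*(-13)) + 84) = -271*(((3 + 256) + 13) + 84) = -271*((259 + 13) + 84) = -271*(272 + 84) = -271*356 = -96476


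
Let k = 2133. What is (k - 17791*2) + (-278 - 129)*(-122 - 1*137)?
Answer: 71964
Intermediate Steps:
(k - 17791*2) + (-278 - 129)*(-122 - 1*137) = (2133 - 17791*2) + (-278 - 129)*(-122 - 1*137) = (2133 - 35582) - 407*(-122 - 137) = -33449 - 407*(-259) = -33449 + 105413 = 71964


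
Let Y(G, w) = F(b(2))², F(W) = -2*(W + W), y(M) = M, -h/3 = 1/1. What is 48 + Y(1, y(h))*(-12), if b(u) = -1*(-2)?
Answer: -720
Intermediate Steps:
h = -3 (h = -3/1 = -3*1 = -3)
b(u) = 2
F(W) = -4*W
Y(G, w) = 64 (Y(G, w) = (-4*2)² = (-8)² = 64)
48 + Y(1, y(h))*(-12) = 48 + 64*(-12) = 48 - 768 = -720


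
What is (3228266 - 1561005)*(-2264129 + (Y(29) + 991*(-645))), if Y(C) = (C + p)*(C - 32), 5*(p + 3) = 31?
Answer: -24203799664883/5 ≈ -4.8408e+12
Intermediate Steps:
p = 16/5 (p = -3 + (⅕)*31 = -3 + 31/5 = 16/5 ≈ 3.2000)
Y(C) = (-32 + C)*(16/5 + C) (Y(C) = (C + 16/5)*(C - 32) = (16/5 + C)*(-32 + C) = (-32 + C)*(16/5 + C))
(3228266 - 1561005)*(-2264129 + (Y(29) + 991*(-645))) = (3228266 - 1561005)*(-2264129 + ((-512/5 + 29² - 144/5*29) + 991*(-645))) = 1667261*(-2264129 + ((-512/5 + 841 - 4176/5) - 639195)) = 1667261*(-2264129 + (-483/5 - 639195)) = 1667261*(-2264129 - 3196458/5) = 1667261*(-14517103/5) = -24203799664883/5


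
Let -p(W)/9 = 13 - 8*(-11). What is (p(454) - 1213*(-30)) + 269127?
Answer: 304608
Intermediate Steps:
p(W) = -909 (p(W) = -9*(13 - 8*(-11)) = -9*(13 + 88) = -9*101 = -909)
(p(454) - 1213*(-30)) + 269127 = (-909 - 1213*(-30)) + 269127 = (-909 + 36390) + 269127 = 35481 + 269127 = 304608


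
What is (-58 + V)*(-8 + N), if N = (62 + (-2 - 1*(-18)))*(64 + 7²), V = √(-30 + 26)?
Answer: -510748 + 17612*I ≈ -5.1075e+5 + 17612.0*I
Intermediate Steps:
V = 2*I (V = √(-4) = 2*I ≈ 2.0*I)
N = 8814 (N = (62 + (-2 + 18))*(64 + 49) = (62 + 16)*113 = 78*113 = 8814)
(-58 + V)*(-8 + N) = (-58 + 2*I)*(-8 + 8814) = (-58 + 2*I)*8806 = -510748 + 17612*I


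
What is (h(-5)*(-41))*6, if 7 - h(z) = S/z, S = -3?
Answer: -7872/5 ≈ -1574.4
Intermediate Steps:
h(z) = 7 + 3/z (h(z) = 7 - (-3)/z = 7 + 3/z)
(h(-5)*(-41))*6 = ((7 + 3/(-5))*(-41))*6 = ((7 + 3*(-⅕))*(-41))*6 = ((7 - ⅗)*(-41))*6 = ((32/5)*(-41))*6 = -1312/5*6 = -7872/5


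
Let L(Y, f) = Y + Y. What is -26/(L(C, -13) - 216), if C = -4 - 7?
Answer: 13/119 ≈ 0.10924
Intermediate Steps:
C = -11
L(Y, f) = 2*Y
-26/(L(C, -13) - 216) = -26/(2*(-11) - 216) = -26/(-22 - 216) = -26/(-238) = -1/238*(-26) = 13/119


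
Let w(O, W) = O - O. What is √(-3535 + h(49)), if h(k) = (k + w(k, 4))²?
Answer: 9*I*√14 ≈ 33.675*I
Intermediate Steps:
w(O, W) = 0
h(k) = k² (h(k) = (k + 0)² = k²)
√(-3535 + h(49)) = √(-3535 + 49²) = √(-3535 + 2401) = √(-1134) = 9*I*√14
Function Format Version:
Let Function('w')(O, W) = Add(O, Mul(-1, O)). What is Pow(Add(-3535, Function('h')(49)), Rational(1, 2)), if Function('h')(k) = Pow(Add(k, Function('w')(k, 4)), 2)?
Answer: Mul(9, I, Pow(14, Rational(1, 2))) ≈ Mul(33.675, I)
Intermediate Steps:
Function('w')(O, W) = 0
Function('h')(k) = Pow(k, 2) (Function('h')(k) = Pow(Add(k, 0), 2) = Pow(k, 2))
Pow(Add(-3535, Function('h')(49)), Rational(1, 2)) = Pow(Add(-3535, Pow(49, 2)), Rational(1, 2)) = Pow(Add(-3535, 2401), Rational(1, 2)) = Pow(-1134, Rational(1, 2)) = Mul(9, I, Pow(14, Rational(1, 2)))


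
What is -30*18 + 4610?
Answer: 4070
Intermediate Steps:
-30*18 + 4610 = -540 + 4610 = 4070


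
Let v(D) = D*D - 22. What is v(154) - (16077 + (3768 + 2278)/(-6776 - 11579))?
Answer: 139816081/18355 ≈ 7617.3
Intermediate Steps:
v(D) = -22 + D² (v(D) = D² - 22 = -22 + D²)
v(154) - (16077 + (3768 + 2278)/(-6776 - 11579)) = (-22 + 154²) - (16077 + (3768 + 2278)/(-6776 - 11579)) = (-22 + 23716) - (16077 + 6046/(-18355)) = 23694 - (16077 + 6046*(-1/18355)) = 23694 - (16077 - 6046/18355) = 23694 - 1*295087289/18355 = 23694 - 295087289/18355 = 139816081/18355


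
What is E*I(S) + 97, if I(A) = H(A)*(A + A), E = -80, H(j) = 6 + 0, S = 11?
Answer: -10463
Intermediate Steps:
H(j) = 6
I(A) = 12*A (I(A) = 6*(A + A) = 6*(2*A) = 12*A)
E*I(S) + 97 = -960*11 + 97 = -80*132 + 97 = -10560 + 97 = -10463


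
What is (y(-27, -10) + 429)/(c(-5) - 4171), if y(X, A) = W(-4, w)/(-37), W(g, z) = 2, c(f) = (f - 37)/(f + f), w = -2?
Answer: -79355/770858 ≈ -0.10294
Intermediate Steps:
c(f) = (-37 + f)/(2*f) (c(f) = (-37 + f)/((2*f)) = (-37 + f)*(1/(2*f)) = (-37 + f)/(2*f))
y(X, A) = -2/37 (y(X, A) = 2/(-37) = 2*(-1/37) = -2/37)
(y(-27, -10) + 429)/(c(-5) - 4171) = (-2/37 + 429)/((½)*(-37 - 5)/(-5) - 4171) = 15871/(37*((½)*(-⅕)*(-42) - 4171)) = 15871/(37*(21/5 - 4171)) = 15871/(37*(-20834/5)) = (15871/37)*(-5/20834) = -79355/770858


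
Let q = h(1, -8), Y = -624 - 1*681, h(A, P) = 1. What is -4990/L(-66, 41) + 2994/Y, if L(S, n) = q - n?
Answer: 213073/1740 ≈ 122.46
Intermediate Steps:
Y = -1305 (Y = -624 - 681 = -1305)
q = 1
L(S, n) = 1 - n
-4990/L(-66, 41) + 2994/Y = -4990/(1 - 1*41) + 2994/(-1305) = -4990/(1 - 41) + 2994*(-1/1305) = -4990/(-40) - 998/435 = -4990*(-1/40) - 998/435 = 499/4 - 998/435 = 213073/1740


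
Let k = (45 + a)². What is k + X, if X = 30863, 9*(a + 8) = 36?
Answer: 32544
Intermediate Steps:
a = -4 (a = -8 + (⅑)*36 = -8 + 4 = -4)
k = 1681 (k = (45 - 4)² = 41² = 1681)
k + X = 1681 + 30863 = 32544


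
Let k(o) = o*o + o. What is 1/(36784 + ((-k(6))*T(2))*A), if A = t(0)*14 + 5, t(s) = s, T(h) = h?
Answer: 1/36364 ≈ 2.7500e-5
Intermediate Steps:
k(o) = o + o² (k(o) = o² + o = o + o²)
A = 5 (A = 0*14 + 5 = 0 + 5 = 5)
1/(36784 + ((-k(6))*T(2))*A) = 1/(36784 + (-6*(1 + 6)*2)*5) = 1/(36784 + (-6*7*2)*5) = 1/(36784 + (-1*42*2)*5) = 1/(36784 - 42*2*5) = 1/(36784 - 84*5) = 1/(36784 - 420) = 1/36364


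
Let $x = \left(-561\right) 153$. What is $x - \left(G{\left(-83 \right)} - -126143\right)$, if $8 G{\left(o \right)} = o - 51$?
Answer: $- \frac{847837}{4} \approx -2.1196 \cdot 10^{5}$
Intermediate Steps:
$G{\left(o \right)} = - \frac{51}{8} + \frac{o}{8}$ ($G{\left(o \right)} = \frac{o - 51}{8} = \frac{-51 + o}{8} = - \frac{51}{8} + \frac{o}{8}$)
$x = -85833$
$x - \left(G{\left(-83 \right)} - -126143\right) = -85833 - \left(\left(- \frac{51}{8} + \frac{1}{8} \left(-83\right)\right) - -126143\right) = -85833 - \left(\left(- \frac{51}{8} - \frac{83}{8}\right) + 126143\right) = -85833 - \left(- \frac{67}{4} + 126143\right) = -85833 - \frac{504505}{4} = - \frac{847837}{4}$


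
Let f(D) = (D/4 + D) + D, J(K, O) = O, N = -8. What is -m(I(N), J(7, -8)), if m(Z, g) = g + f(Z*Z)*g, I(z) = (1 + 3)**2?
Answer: 4616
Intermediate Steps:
f(D) = 9*D/4 (f(D) = (D*(1/4) + D) + D = (D/4 + D) + D = 5*D/4 + D = 9*D/4)
I(z) = 16 (I(z) = 4**2 = 16)
m(Z, g) = g + 9*g*Z**2/4 (m(Z, g) = g + (9*(Z*Z)/4)*g = g + (9*Z**2/4)*g = g + 9*g*Z**2/4)
-m(I(N), J(7, -8)) = -(-8)*(4 + 9*16**2)/4 = -(-8)*(4 + 9*256)/4 = -(-8)*(4 + 2304)/4 = -(-8)*2308/4 = -1*(-4616) = 4616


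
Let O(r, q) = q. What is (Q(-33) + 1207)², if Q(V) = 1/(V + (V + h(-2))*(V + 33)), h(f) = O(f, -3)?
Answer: 1586428900/1089 ≈ 1.4568e+6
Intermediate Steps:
h(f) = -3
Q(V) = 1/(V + (-3 + V)*(33 + V)) (Q(V) = 1/(V + (V - 3)*(V + 33)) = 1/(V + (-3 + V)*(33 + V)))
(Q(-33) + 1207)² = (1/(-99 + (-33)² + 31*(-33)) + 1207)² = (1/(-99 + 1089 - 1023) + 1207)² = (1/(-33) + 1207)² = (-1/33 + 1207)² = (39830/33)² = 1586428900/1089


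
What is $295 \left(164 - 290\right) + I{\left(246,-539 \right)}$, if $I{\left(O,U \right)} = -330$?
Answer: $-37500$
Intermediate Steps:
$295 \left(164 - 290\right) + I{\left(246,-539 \right)} = 295 \left(164 - 290\right) - 330 = 295 \left(-126\right) - 330 = -37170 - 330 = -37500$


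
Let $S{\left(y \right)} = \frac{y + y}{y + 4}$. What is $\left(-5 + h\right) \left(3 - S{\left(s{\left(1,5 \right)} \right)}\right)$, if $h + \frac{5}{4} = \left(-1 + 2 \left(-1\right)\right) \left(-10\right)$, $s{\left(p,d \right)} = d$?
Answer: $\frac{1615}{36} \approx 44.861$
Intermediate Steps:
$S{\left(y \right)} = \frac{2 y}{4 + y}$
$h = \frac{115}{4}$ ($h = - \frac{5}{4} + \left(-1 + 2 \left(-1\right)\right) \left(-10\right) = - \frac{5}{4} + \left(-1 - 2\right) \left(-10\right) = - \frac{5}{4} - -30 = - \frac{5}{4} + 30 = \frac{115}{4} \approx 28.75$)
$\left(-5 + h\right) \left(3 - S{\left(s{\left(1,5 \right)} \right)}\right) = \left(-5 + \frac{115}{4}\right) \left(3 - 2 \cdot 5 \frac{1}{4 + 5}\right) = \frac{95 \left(3 - 2 \cdot 5 \cdot \frac{1}{9}\right)}{4} = \frac{95 \left(3 - \frac{10}{9}\right)}{4} = \frac{95}{4} \cdot \frac{17}{9} = \frac{1615}{36}$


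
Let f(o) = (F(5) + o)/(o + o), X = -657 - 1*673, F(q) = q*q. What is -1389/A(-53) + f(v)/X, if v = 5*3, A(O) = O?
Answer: 2770949/105735 ≈ 26.207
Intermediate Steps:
F(q) = q²
X = -1330 (X = -657 - 673 = -1330)
v = 15
f(o) = (25 + o)/(2*o) (f(o) = (5² + o)/(o + o) = (25 + o)/((2*o)) = (25 + o)*(1/(2*o)) = (25 + o)/(2*o))
-1389/A(-53) + f(v)/X = -1389/(-53) + ((½)*(25 + 15)/15)/(-1330) = -1389*(-1/53) + ((½)*(1/15)*40)*(-1/1330) = 1389/53 + (4/3)*(-1/1330) = 1389/53 - 2/1995 = 2770949/105735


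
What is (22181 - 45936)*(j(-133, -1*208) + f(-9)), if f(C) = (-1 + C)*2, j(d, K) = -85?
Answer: 2494275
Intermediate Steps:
f(C) = -2 + 2*C
(22181 - 45936)*(j(-133, -1*208) + f(-9)) = (22181 - 45936)*(-85 + (-2 + 2*(-9))) = -23755*(-85 + (-2 - 18)) = -23755*(-85 - 20) = -23755*(-105) = 2494275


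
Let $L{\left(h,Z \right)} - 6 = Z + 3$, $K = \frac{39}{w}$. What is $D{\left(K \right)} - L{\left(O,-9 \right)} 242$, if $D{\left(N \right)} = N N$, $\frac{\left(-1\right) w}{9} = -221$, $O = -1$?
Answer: $\frac{1}{2601} \approx 0.00038447$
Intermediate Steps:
$w = 1989$ ($w = \left(-9\right) \left(-221\right) = 1989$)
$K = \frac{1}{51}$ ($K = \frac{39}{1989} = 39 \cdot \frac{1}{1989} = \frac{1}{51} \approx 0.019608$)
$L{\left(h,Z \right)} = 9 + Z$ ($L{\left(h,Z \right)} = 6 + \left(Z + 3\right) = 6 + \left(3 + Z\right) = 9 + Z$)
$D{\left(N \right)} = N^{2}$
$D{\left(K \right)} - L{\left(O,-9 \right)} 242 = \left(\frac{1}{51}\right)^{2} - \left(9 - 9\right) 242 = \frac{1}{2601} - 0 \cdot 242 = \frac{1}{2601} - 0 = \frac{1}{2601} + 0 = \frac{1}{2601}$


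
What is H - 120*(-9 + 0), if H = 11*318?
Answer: 4578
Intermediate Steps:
H = 3498
H - 120*(-9 + 0) = 3498 - 120*(-9 + 0) = 3498 - 120*(-9) = 3498 + 1080 = 4578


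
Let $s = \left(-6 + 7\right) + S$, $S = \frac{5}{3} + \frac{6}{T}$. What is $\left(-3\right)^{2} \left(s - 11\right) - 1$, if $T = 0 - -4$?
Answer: $- \frac{125}{2} \approx -62.5$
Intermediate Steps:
$T = 4$ ($T = 0 + 4 = 4$)
$S = \frac{19}{6}$ ($S = \frac{5}{3} + \frac{6}{4} = 5 \cdot \frac{1}{3} + 6 \cdot \frac{1}{4} = \frac{5}{3} + \frac{3}{2} = \frac{19}{6} \approx 3.1667$)
$s = \frac{25}{6}$ ($s = \left(-6 + 7\right) + \frac{19}{6} = 1 + \frac{19}{6} = \frac{25}{6} \approx 4.1667$)
$\left(-3\right)^{2} \left(s - 11\right) - 1 = \left(-3\right)^{2} \left(\frac{25}{6} - 11\right) - 1 = 9 \left(\frac{25}{6} - 11\right) - 1 = 9 \left(- \frac{41}{6}\right) - 1 = - \frac{123}{2} - 1 = - \frac{125}{2}$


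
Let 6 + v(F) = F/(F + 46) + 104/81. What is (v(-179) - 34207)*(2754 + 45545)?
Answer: -17800515211082/10773 ≈ -1.6523e+9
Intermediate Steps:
v(F) = -382/81 + F/(46 + F) (v(F) = -6 + (F/(F + 46) + 104/81) = -6 + (F/(46 + F) + 104*(1/81)) = -6 + (F/(46 + F) + 104/81) = -6 + (104/81 + F/(46 + F)) = -382/81 + F/(46 + F))
(v(-179) - 34207)*(2754 + 45545) = ((-17572 - 301*(-179))/(81*(46 - 179)) - 34207)*(2754 + 45545) = ((1/81)*(-17572 + 53879)/(-133) - 34207)*48299 = ((1/81)*(-1/133)*36307 - 34207)*48299 = (-36307/10773 - 34207)*48299 = -368548318/10773*48299 = -17800515211082/10773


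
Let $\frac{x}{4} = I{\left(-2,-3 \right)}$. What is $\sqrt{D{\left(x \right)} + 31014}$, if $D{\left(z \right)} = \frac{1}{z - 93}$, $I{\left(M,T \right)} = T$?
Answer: $\frac{\sqrt{341929245}}{105} \approx 176.11$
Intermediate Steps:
$x = -12$ ($x = 4 \left(-3\right) = -12$)
$D{\left(z \right)} = \frac{1}{-93 + z}$
$\sqrt{D{\left(x \right)} + 31014} = \sqrt{\frac{1}{-93 - 12} + 31014} = \sqrt{\frac{1}{-105} + 31014} = \sqrt{- \frac{1}{105} + 31014} = \sqrt{\frac{3256469}{105}} = \frac{\sqrt{341929245}}{105}$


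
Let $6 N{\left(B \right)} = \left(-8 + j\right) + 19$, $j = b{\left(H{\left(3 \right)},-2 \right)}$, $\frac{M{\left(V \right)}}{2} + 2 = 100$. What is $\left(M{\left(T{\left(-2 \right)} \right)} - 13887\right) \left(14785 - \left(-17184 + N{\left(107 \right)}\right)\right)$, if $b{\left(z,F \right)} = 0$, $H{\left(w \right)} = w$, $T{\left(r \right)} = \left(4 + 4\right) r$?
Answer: $- \frac{2625974873}{6} \approx -4.3766 \cdot 10^{8}$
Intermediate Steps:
$T{\left(r \right)} = 8 r$
$M{\left(V \right)} = 196$ ($M{\left(V \right)} = -4 + 2 \cdot 100 = -4 + 200 = 196$)
$j = 0$
$N{\left(B \right)} = \frac{11}{6}$ ($N{\left(B \right)} = \frac{\left(-8 + 0\right) + 19}{6} = \frac{-8 + 19}{6} = \frac{1}{6} \cdot 11 = \frac{11}{6}$)
$\left(M{\left(T{\left(-2 \right)} \right)} - 13887\right) \left(14785 - \left(-17184 + N{\left(107 \right)}\right)\right) = \left(196 - 13887\right) \left(14785 + \left(17184 - \frac{11}{6}\right)\right) = - 13691 \left(14785 + \left(17184 - \frac{11}{6}\right)\right) = - 13691 \left(14785 + \frac{103093}{6}\right) = \left(-13691\right) \frac{191803}{6} = - \frac{2625974873}{6}$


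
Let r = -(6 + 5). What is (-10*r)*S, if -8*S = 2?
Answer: -55/2 ≈ -27.500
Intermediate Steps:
S = -1/4 (S = -1/8*2 = -1/4 ≈ -0.25000)
r = -11 (r = -1*11 = -11)
(-10*r)*S = -10*(-11)*(-1/4) = 110*(-1/4) = -55/2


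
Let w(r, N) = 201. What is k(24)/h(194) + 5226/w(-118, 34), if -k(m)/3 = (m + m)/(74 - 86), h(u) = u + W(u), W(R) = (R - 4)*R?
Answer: 481708/18527 ≈ 26.000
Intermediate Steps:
W(R) = R*(-4 + R) (W(R) = (-4 + R)*R = R*(-4 + R))
h(u) = u + u*(-4 + u)
k(m) = m/2 (k(m) = -3*(m + m)/(74 - 86) = -3*2*m/(-12) = -3*2*m*(-1)/12 = -(-1)*m/2 = m/2)
k(24)/h(194) + 5226/w(-118, 34) = ((½)*24)/((194*(-3 + 194))) + 5226/201 = 12/((194*191)) + 5226*(1/201) = 12/37054 + 26 = 12*(1/37054) + 26 = 6/18527 + 26 = 481708/18527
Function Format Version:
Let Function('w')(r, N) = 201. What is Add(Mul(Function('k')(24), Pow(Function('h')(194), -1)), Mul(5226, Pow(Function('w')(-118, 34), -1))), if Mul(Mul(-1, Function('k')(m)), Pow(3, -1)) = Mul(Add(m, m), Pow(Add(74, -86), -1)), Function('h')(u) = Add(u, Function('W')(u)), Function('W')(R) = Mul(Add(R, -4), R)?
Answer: Rational(481708, 18527) ≈ 26.000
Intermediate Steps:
Function('W')(R) = Mul(R, Add(-4, R)) (Function('W')(R) = Mul(Add(-4, R), R) = Mul(R, Add(-4, R)))
Function('h')(u) = Add(u, Mul(u, Add(-4, u)))
Function('k')(m) = Mul(Rational(1, 2), m) (Function('k')(m) = Mul(-3, Mul(Add(m, m), Pow(Add(74, -86), -1))) = Mul(-3, Mul(Mul(2, m), Pow(-12, -1))) = Mul(-3, Mul(Mul(2, m), Rational(-1, 12))) = Mul(-3, Mul(Rational(-1, 6), m)) = Mul(Rational(1, 2), m))
Add(Mul(Function('k')(24), Pow(Function('h')(194), -1)), Mul(5226, Pow(Function('w')(-118, 34), -1))) = Add(Mul(Mul(Rational(1, 2), 24), Pow(Mul(194, Add(-3, 194)), -1)), Mul(5226, Pow(201, -1))) = Add(Mul(12, Pow(Mul(194, 191), -1)), Mul(5226, Rational(1, 201))) = Add(Mul(12, Pow(37054, -1)), 26) = Add(Mul(12, Rational(1, 37054)), 26) = Add(Rational(6, 18527), 26) = Rational(481708, 18527)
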